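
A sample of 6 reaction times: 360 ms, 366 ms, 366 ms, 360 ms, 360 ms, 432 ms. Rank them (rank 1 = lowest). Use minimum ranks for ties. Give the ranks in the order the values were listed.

Sorted (ascending): 360, 360, 360, 366, 366, 432
The 3 values of 360 occupy positions 1–3 → each gets rank 1.
The 2 values of 366 occupy positions 4–5 → each gets rank 4.

1, 4, 4, 1, 1, 6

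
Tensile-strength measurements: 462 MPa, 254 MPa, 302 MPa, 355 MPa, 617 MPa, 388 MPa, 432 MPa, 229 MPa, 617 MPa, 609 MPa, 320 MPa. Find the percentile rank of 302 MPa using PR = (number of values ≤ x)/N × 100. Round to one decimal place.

N = 11.
Strictly below 302: 2. Equal to 302: 1.
PR = 3/11 × 100 = 27.3

27.3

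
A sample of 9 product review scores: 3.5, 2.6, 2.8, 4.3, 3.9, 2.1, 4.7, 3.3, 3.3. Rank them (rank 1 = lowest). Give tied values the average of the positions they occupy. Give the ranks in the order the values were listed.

Sorted (ascending): 2.1, 2.6, 2.8, 3.3, 3.3, 3.5, 3.9, 4.3, 4.7
The 2 values of 3.3 occupy positions 4–5 → average rank (4+5)/2 = 4.5.

6, 2, 3, 8, 7, 1, 9, 4.5, 4.5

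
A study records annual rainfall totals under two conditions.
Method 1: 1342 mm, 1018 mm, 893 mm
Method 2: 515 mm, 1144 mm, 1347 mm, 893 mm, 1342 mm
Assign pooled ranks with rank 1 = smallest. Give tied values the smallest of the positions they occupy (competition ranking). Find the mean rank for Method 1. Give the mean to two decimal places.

Sorted (ascending): 515, 893, 893, 1018, 1144, 1342, 1342, 1347
The 2 values of 893 occupy positions 2–3 → each gets rank 2.
The 2 values of 1342 occupy positions 6–7 → each gets rank 6.
Method 1 values → pooled ranks: 1342→6, 1018→4, 893→2
Mean rank = (6 + 4 + 2) / 3 = 4.00

4.00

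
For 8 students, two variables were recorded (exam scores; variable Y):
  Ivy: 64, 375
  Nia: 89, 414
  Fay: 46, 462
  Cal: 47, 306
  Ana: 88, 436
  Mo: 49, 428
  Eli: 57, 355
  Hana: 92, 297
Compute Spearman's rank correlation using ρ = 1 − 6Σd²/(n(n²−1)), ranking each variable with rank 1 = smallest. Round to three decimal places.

-0.357

Ranks of variable 1: 5, 7, 1, 2, 6, 3, 4, 8
Ranks of variable 2: 4, 5, 8, 2, 7, 6, 3, 1
d = r₁ − r₂: 1, 2, -7, 0, -1, -3, 1, 7
d²: 1, 4, 49, 0, 1, 9, 1, 49; Σd² = 114
ρ = 1 − 6·114/(8·63) = 1 − 684/504 = -0.357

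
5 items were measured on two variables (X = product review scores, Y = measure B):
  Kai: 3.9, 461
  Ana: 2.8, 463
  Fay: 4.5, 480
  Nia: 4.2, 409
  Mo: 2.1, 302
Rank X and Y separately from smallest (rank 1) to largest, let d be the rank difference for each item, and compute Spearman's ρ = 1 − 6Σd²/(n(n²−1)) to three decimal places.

Ranks of variable 1: 3, 2, 5, 4, 1
Ranks of variable 2: 3, 4, 5, 2, 1
d = r₁ − r₂: 0, -2, 0, 2, 0
d²: 0, 4, 0, 4, 0; Σd² = 8
ρ = 1 − 6·8/(5·24) = 1 − 48/120 = 0.600

0.600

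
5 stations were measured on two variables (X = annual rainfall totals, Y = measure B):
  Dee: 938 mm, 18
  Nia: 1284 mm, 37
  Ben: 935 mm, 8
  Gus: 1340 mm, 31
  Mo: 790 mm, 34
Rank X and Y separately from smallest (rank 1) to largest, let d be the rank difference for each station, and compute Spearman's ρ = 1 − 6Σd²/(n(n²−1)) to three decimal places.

0.200

Ranks of variable 1: 3, 4, 2, 5, 1
Ranks of variable 2: 2, 5, 1, 3, 4
d = r₁ − r₂: 1, -1, 1, 2, -3
d²: 1, 1, 1, 4, 9; Σd² = 16
ρ = 1 − 6·16/(5·24) = 1 − 96/120 = 0.200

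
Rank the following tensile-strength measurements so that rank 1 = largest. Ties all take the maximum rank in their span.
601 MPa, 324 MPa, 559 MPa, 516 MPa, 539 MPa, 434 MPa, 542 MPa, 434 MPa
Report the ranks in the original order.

Sorted (descending): 601, 559, 542, 539, 516, 434, 434, 324
The 2 values of 434 occupy positions 6–7 → each gets rank 7.

1, 8, 2, 5, 4, 7, 3, 7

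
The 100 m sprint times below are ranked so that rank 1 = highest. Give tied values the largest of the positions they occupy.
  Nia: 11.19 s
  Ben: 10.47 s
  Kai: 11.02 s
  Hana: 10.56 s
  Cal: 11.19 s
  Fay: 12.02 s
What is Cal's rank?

Sorted (descending): 12.02, 11.19, 11.19, 11.02, 10.56, 10.47
The 2 values of 11.19 occupy positions 2–3 → each gets rank 3.
Cal has value 11.19 s → rank 3.

3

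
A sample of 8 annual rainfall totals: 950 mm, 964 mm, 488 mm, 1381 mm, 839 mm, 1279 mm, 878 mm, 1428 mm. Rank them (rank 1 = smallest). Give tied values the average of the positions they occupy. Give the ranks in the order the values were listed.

Sorted (ascending): 488, 839, 878, 950, 964, 1279, 1381, 1428
No ties — each value takes its position as its rank.

4, 5, 1, 7, 2, 6, 3, 8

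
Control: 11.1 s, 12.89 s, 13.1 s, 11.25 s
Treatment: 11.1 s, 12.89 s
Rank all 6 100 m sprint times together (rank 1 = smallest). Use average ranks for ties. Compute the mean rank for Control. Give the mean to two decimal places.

3.75

Sorted (ascending): 11.1, 11.1, 11.25, 12.89, 12.89, 13.1
The 2 values of 11.1 occupy positions 1–2 → average rank (1+2)/2 = 1.5.
The 2 values of 12.89 occupy positions 4–5 → average rank (4+5)/2 = 4.5.
Control values → pooled ranks: 11.1→1.5, 12.89→4.5, 13.1→6, 11.25→3
Mean rank = (1.5 + 4.5 + 6 + 3) / 4 = 3.75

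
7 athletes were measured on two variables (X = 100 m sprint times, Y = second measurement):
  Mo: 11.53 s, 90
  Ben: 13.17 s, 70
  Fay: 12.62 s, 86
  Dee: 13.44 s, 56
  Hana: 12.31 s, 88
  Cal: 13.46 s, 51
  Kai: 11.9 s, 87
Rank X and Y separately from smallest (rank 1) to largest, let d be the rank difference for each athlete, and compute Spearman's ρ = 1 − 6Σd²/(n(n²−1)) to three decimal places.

Ranks of variable 1: 1, 5, 4, 6, 3, 7, 2
Ranks of variable 2: 7, 3, 4, 2, 6, 1, 5
d = r₁ − r₂: -6, 2, 0, 4, -3, 6, -3
d²: 36, 4, 0, 16, 9, 36, 9; Σd² = 110
ρ = 1 − 6·110/(7·48) = 1 − 660/336 = -0.964

-0.964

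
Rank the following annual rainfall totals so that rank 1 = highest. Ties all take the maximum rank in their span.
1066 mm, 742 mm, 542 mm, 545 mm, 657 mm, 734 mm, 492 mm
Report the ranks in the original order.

Sorted (descending): 1066, 742, 734, 657, 545, 542, 492
No ties — each value takes its position as its rank.

1, 2, 6, 5, 4, 3, 7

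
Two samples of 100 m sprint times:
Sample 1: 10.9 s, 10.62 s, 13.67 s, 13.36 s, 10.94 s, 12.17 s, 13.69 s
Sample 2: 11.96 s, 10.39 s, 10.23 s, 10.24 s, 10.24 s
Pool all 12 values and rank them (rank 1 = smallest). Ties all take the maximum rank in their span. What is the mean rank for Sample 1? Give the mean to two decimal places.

Sorted (ascending): 10.23, 10.24, 10.24, 10.39, 10.62, 10.9, 10.94, 11.96, 12.17, 13.36, 13.67, 13.69
The 2 values of 10.24 occupy positions 2–3 → each gets rank 3.
Sample 1 values → pooled ranks: 10.9→6, 10.62→5, 13.67→11, 13.36→10, 10.94→7, 12.17→9, 13.69→12
Mean rank = (6 + 5 + 11 + 10 + 7 + 9 + 12) / 7 = 8.57

8.57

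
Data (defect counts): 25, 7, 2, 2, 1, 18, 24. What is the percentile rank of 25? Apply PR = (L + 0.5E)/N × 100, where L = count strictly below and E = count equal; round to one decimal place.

92.9

N = 7.
Strictly below 25: 6. Equal to 25: 1.
PR = (6 + 0.5·1)/7 × 100 = 92.9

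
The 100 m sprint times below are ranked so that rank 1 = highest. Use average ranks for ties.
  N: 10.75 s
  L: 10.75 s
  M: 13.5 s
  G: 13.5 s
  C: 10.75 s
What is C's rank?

4

Sorted (descending): 13.5, 13.5, 10.75, 10.75, 10.75
The 2 values of 13.5 occupy positions 1–2 → average rank (1+2)/2 = 1.5.
The 3 values of 10.75 occupy positions 3–5 → average rank 4.
C has value 10.75 s → rank 4.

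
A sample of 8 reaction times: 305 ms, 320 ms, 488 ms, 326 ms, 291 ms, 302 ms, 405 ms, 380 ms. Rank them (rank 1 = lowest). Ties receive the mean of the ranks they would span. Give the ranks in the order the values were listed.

Sorted (ascending): 291, 302, 305, 320, 326, 380, 405, 488
No ties — each value takes its position as its rank.

3, 4, 8, 5, 1, 2, 7, 6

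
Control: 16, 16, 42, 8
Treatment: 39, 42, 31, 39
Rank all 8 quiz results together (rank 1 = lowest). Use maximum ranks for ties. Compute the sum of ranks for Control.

15

Sorted (ascending): 8, 16, 16, 31, 39, 39, 42, 42
The 2 values of 16 occupy positions 2–3 → each gets rank 3.
The 2 values of 39 occupy positions 5–6 → each gets rank 6.
The 2 values of 42 occupy positions 7–8 → each gets rank 8.
Control values → pooled ranks: 16→3, 16→3, 42→8, 8→1
Rank sum = 3 + 3 + 8 + 1 = 15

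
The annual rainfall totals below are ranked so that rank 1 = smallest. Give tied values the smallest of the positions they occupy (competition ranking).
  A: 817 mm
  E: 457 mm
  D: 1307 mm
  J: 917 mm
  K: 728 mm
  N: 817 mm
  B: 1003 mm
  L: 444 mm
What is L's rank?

Sorted (ascending): 444, 457, 728, 817, 817, 917, 1003, 1307
The 2 values of 817 occupy positions 4–5 → each gets rank 4.
L has value 444 mm → rank 1.

1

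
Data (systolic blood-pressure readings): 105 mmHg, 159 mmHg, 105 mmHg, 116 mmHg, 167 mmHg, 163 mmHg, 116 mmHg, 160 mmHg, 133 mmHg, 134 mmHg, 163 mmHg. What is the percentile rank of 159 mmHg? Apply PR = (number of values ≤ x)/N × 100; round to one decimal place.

N = 11.
Strictly below 159: 6. Equal to 159: 1.
PR = 7/11 × 100 = 63.6

63.6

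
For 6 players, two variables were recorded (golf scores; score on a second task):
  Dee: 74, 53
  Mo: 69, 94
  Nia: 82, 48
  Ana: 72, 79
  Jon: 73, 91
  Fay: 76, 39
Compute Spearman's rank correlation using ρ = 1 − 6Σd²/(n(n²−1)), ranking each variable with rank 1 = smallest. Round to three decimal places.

-0.886

Ranks of variable 1: 4, 1, 6, 2, 3, 5
Ranks of variable 2: 3, 6, 2, 4, 5, 1
d = r₁ − r₂: 1, -5, 4, -2, -2, 4
d²: 1, 25, 16, 4, 4, 16; Σd² = 66
ρ = 1 − 6·66/(6·35) = 1 − 396/210 = -0.886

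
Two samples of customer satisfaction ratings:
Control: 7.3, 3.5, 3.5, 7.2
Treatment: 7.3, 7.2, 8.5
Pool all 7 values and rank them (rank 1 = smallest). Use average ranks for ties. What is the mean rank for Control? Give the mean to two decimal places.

Sorted (ascending): 3.5, 3.5, 7.2, 7.2, 7.3, 7.3, 8.5
The 2 values of 3.5 occupy positions 1–2 → average rank (1+2)/2 = 1.5.
The 2 values of 7.2 occupy positions 3–4 → average rank (3+4)/2 = 3.5.
The 2 values of 7.3 occupy positions 5–6 → average rank (5+6)/2 = 5.5.
Control values → pooled ranks: 7.3→5.5, 3.5→1.5, 3.5→1.5, 7.2→3.5
Mean rank = (5.5 + 1.5 + 1.5 + 3.5) / 4 = 3.00

3.00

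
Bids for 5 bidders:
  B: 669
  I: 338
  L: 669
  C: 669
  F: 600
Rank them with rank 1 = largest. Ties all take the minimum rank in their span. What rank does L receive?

1

Sorted (descending): 669, 669, 669, 600, 338
The 3 values of 669 occupy positions 1–3 → each gets rank 1.
L has value 669 → rank 1.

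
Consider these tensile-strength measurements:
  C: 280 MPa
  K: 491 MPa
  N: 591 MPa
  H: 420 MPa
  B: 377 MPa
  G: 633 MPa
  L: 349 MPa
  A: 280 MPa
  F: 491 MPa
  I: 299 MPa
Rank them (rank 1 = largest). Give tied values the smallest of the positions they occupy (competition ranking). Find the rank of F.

3

Sorted (descending): 633, 591, 491, 491, 420, 377, 349, 299, 280, 280
The 2 values of 491 occupy positions 3–4 → each gets rank 3.
The 2 values of 280 occupy positions 9–10 → each gets rank 9.
F has value 491 MPa → rank 3.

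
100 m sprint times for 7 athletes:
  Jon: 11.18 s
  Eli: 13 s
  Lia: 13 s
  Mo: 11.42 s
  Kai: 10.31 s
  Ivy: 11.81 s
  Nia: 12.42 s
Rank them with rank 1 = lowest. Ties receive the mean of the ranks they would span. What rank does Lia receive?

Sorted (ascending): 10.31, 11.18, 11.42, 11.81, 12.42, 13, 13
The 2 values of 13 occupy positions 6–7 → average rank (6+7)/2 = 6.5.
Lia has value 13 s → rank 6.5.

6.5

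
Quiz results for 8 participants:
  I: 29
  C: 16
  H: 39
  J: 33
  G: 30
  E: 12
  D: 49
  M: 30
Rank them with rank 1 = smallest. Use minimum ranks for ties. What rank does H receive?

7

Sorted (ascending): 12, 16, 29, 30, 30, 33, 39, 49
The 2 values of 30 occupy positions 4–5 → each gets rank 4.
H has value 39 → rank 7.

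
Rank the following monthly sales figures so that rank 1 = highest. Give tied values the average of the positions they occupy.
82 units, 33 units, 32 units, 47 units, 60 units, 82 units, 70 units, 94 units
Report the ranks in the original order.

Sorted (descending): 94, 82, 82, 70, 60, 47, 33, 32
The 2 values of 82 occupy positions 2–3 → average rank (2+3)/2 = 2.5.

2.5, 7, 8, 6, 5, 2.5, 4, 1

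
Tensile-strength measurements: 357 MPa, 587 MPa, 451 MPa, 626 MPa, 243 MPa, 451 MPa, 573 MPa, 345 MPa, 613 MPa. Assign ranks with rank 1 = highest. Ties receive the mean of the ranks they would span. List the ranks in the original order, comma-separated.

7, 3, 5.5, 1, 9, 5.5, 4, 8, 2

Sorted (descending): 626, 613, 587, 573, 451, 451, 357, 345, 243
The 2 values of 451 occupy positions 5–6 → average rank (5+6)/2 = 5.5.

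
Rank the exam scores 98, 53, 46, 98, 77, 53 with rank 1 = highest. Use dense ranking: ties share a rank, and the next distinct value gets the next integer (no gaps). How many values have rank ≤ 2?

Sorted (descending): 98, 98, 77, 53, 53, 46
The 2 values of 98 share dense rank 1.
The 2 values of 53 share dense rank 3.
Remaining distinct values take the next consecutive integers.
Ranks ≤ 2: {1, 1, 2} → 3 values.

3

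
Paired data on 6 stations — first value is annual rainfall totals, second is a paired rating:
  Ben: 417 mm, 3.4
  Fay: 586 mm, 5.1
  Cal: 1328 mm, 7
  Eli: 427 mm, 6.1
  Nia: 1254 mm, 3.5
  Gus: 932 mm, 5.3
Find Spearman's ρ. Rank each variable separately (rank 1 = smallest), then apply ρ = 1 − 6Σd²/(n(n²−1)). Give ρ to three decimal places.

Ranks of variable 1: 1, 3, 6, 2, 5, 4
Ranks of variable 2: 1, 3, 6, 5, 2, 4
d = r₁ − r₂: 0, 0, 0, -3, 3, 0
d²: 0, 0, 0, 9, 9, 0; Σd² = 18
ρ = 1 − 6·18/(6·35) = 1 − 108/210 = 0.486

0.486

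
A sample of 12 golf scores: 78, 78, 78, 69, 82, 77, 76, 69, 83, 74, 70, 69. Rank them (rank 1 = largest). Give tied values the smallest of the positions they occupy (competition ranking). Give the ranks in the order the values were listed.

3, 3, 3, 10, 2, 6, 7, 10, 1, 8, 9, 10

Sorted (descending): 83, 82, 78, 78, 78, 77, 76, 74, 70, 69, 69, 69
The 3 values of 78 occupy positions 3–5 → each gets rank 3.
The 3 values of 69 occupy positions 10–12 → each gets rank 10.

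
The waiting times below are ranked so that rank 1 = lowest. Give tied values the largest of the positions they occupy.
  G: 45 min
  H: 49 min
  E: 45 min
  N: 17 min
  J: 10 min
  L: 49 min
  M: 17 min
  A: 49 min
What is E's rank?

5

Sorted (ascending): 10, 17, 17, 45, 45, 49, 49, 49
The 2 values of 17 occupy positions 2–3 → each gets rank 3.
The 2 values of 45 occupy positions 4–5 → each gets rank 5.
The 3 values of 49 occupy positions 6–8 → each gets rank 8.
E has value 45 min → rank 5.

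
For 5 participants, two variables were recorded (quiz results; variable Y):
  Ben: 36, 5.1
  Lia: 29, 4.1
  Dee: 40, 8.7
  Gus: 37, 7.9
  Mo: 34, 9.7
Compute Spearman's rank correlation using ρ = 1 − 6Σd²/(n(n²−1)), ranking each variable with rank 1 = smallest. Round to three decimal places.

0.400

Ranks of variable 1: 3, 1, 5, 4, 2
Ranks of variable 2: 2, 1, 4, 3, 5
d = r₁ − r₂: 1, 0, 1, 1, -3
d²: 1, 0, 1, 1, 9; Σd² = 12
ρ = 1 − 6·12/(5·24) = 1 − 72/120 = 0.400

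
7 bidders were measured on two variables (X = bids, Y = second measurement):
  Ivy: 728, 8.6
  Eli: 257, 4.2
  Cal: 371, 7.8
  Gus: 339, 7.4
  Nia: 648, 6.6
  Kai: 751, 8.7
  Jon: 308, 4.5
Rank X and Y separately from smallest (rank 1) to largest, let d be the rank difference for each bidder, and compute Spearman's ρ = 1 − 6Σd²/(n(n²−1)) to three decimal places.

0.893

Ranks of variable 1: 6, 1, 4, 3, 5, 7, 2
Ranks of variable 2: 6, 1, 5, 4, 3, 7, 2
d = r₁ − r₂: 0, 0, -1, -1, 2, 0, 0
d²: 0, 0, 1, 1, 4, 0, 0; Σd² = 6
ρ = 1 − 6·6/(7·48) = 1 − 36/336 = 0.893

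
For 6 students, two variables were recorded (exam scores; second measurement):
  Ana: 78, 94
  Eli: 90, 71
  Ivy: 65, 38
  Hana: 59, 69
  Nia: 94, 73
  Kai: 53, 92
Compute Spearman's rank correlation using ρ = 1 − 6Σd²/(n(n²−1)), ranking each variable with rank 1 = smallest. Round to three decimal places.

0.086

Ranks of variable 1: 4, 5, 3, 2, 6, 1
Ranks of variable 2: 6, 3, 1, 2, 4, 5
d = r₁ − r₂: -2, 2, 2, 0, 2, -4
d²: 4, 4, 4, 0, 4, 16; Σd² = 32
ρ = 1 − 6·32/(6·35) = 1 − 192/210 = 0.086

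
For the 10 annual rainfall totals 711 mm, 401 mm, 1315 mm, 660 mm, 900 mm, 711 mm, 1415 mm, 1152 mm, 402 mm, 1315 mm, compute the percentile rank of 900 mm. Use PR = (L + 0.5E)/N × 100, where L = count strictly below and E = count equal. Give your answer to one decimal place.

N = 10.
Strictly below 900: 5. Equal to 900: 1.
PR = (5 + 0.5·1)/10 × 100 = 55.0

55.0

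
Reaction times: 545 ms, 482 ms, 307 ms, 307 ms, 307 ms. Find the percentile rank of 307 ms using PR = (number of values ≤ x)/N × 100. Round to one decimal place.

60.0

N = 5.
Strictly below 307: 0. Equal to 307: 3.
PR = 3/5 × 100 = 60.0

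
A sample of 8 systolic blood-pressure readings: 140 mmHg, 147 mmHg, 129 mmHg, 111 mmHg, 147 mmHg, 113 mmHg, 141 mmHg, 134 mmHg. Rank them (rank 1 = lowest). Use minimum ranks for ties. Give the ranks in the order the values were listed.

Sorted (ascending): 111, 113, 129, 134, 140, 141, 147, 147
The 2 values of 147 occupy positions 7–8 → each gets rank 7.

5, 7, 3, 1, 7, 2, 6, 4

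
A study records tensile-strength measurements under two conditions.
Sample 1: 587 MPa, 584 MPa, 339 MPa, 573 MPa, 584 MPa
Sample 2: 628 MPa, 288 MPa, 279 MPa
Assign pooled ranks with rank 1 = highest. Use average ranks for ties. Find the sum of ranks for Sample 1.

Sorted (descending): 628, 587, 584, 584, 573, 339, 288, 279
The 2 values of 584 occupy positions 3–4 → average rank (3+4)/2 = 3.5.
Sample 1 values → pooled ranks: 587→2, 584→3.5, 339→6, 573→5, 584→3.5
Rank sum = 2 + 3.5 + 6 + 5 + 3.5 = 20

20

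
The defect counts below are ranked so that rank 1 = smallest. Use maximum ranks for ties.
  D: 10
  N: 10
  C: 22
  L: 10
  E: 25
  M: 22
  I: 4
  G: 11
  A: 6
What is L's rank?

5

Sorted (ascending): 4, 6, 10, 10, 10, 11, 22, 22, 25
The 3 values of 10 occupy positions 3–5 → each gets rank 5.
The 2 values of 22 occupy positions 7–8 → each gets rank 8.
L has value 10 → rank 5.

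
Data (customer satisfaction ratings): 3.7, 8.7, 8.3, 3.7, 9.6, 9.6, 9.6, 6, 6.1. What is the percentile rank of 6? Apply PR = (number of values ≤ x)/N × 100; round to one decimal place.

33.3

N = 9.
Strictly below 6: 2. Equal to 6: 1.
PR = 3/9 × 100 = 33.3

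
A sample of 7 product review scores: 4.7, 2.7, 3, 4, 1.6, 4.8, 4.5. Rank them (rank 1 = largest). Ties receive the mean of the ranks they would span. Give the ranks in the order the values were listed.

2, 6, 5, 4, 7, 1, 3

Sorted (descending): 4.8, 4.7, 4.5, 4, 3, 2.7, 1.6
No ties — each value takes its position as its rank.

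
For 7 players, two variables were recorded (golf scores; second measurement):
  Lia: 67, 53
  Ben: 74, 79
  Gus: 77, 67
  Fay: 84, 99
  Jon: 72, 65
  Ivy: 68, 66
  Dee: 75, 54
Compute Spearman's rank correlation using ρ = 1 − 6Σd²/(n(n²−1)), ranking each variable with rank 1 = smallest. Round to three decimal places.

0.679

Ranks of variable 1: 1, 4, 6, 7, 3, 2, 5
Ranks of variable 2: 1, 6, 5, 7, 3, 4, 2
d = r₁ − r₂: 0, -2, 1, 0, 0, -2, 3
d²: 0, 4, 1, 0, 0, 4, 9; Σd² = 18
ρ = 1 − 6·18/(7·48) = 1 − 108/336 = 0.679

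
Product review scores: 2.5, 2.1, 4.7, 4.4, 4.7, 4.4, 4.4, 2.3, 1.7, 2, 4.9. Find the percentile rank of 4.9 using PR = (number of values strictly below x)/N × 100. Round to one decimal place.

90.9

N = 11.
Strictly below 4.9: 10. Equal to 4.9: 1.
PR = 10/11 × 100 = 90.9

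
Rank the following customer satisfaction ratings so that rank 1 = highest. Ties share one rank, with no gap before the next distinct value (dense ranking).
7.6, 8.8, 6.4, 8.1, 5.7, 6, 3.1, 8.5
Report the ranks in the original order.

4, 1, 5, 3, 7, 6, 8, 2

Sorted (descending): 8.8, 8.5, 8.1, 7.6, 6.4, 6, 5.7, 3.1
No ties — each value takes its position as its rank.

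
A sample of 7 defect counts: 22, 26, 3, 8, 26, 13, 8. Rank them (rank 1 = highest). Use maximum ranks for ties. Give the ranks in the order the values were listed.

3, 2, 7, 6, 2, 4, 6

Sorted (descending): 26, 26, 22, 13, 8, 8, 3
The 2 values of 26 occupy positions 1–2 → each gets rank 2.
The 2 values of 8 occupy positions 5–6 → each gets rank 6.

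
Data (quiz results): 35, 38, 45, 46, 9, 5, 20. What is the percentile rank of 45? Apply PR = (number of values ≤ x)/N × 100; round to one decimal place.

85.7

N = 7.
Strictly below 45: 5. Equal to 45: 1.
PR = 6/7 × 100 = 85.7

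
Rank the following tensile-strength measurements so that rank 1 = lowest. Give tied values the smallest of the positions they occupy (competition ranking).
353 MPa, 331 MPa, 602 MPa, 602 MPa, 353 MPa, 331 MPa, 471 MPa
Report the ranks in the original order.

Sorted (ascending): 331, 331, 353, 353, 471, 602, 602
The 2 values of 331 occupy positions 1–2 → each gets rank 1.
The 2 values of 353 occupy positions 3–4 → each gets rank 3.
The 2 values of 602 occupy positions 6–7 → each gets rank 6.

3, 1, 6, 6, 3, 1, 5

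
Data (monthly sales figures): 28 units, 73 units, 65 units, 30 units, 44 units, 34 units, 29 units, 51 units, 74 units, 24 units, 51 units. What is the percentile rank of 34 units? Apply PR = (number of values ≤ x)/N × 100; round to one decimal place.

45.5

N = 11.
Strictly below 34: 4. Equal to 34: 1.
PR = 5/11 × 100 = 45.5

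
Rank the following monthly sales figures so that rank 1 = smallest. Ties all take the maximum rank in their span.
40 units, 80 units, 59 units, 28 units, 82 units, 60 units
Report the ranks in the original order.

Sorted (ascending): 28, 40, 59, 60, 80, 82
No ties — each value takes its position as its rank.

2, 5, 3, 1, 6, 4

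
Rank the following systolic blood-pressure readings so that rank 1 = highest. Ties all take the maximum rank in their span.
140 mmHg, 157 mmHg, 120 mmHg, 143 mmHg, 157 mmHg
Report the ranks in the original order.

4, 2, 5, 3, 2

Sorted (descending): 157, 157, 143, 140, 120
The 2 values of 157 occupy positions 1–2 → each gets rank 2.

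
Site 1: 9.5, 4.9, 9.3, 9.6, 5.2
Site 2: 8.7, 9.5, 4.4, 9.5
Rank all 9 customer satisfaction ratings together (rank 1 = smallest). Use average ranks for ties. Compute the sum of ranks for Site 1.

Sorted (ascending): 4.4, 4.9, 5.2, 8.7, 9.3, 9.5, 9.5, 9.5, 9.6
The 3 values of 9.5 occupy positions 6–8 → average rank 7.
Site 1 values → pooled ranks: 9.5→7, 4.9→2, 9.3→5, 9.6→9, 5.2→3
Rank sum = 7 + 2 + 5 + 9 + 3 = 26

26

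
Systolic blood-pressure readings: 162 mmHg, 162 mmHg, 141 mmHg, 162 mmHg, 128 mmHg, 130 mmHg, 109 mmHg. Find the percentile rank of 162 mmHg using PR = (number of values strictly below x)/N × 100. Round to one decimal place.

57.1

N = 7.
Strictly below 162: 4. Equal to 162: 3.
PR = 4/7 × 100 = 57.1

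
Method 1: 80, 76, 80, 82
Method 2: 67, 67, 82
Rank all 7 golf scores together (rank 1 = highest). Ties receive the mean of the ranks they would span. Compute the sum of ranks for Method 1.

13.5

Sorted (descending): 82, 82, 80, 80, 76, 67, 67
The 2 values of 82 occupy positions 1–2 → average rank (1+2)/2 = 1.5.
The 2 values of 80 occupy positions 3–4 → average rank (3+4)/2 = 3.5.
The 2 values of 67 occupy positions 6–7 → average rank (6+7)/2 = 6.5.
Method 1 values → pooled ranks: 80→3.5, 76→5, 80→3.5, 82→1.5
Rank sum = 3.5 + 5 + 3.5 + 1.5 = 13.5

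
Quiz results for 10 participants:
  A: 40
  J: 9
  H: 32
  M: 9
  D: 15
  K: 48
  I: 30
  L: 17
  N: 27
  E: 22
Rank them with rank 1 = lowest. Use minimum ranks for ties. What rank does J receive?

1

Sorted (ascending): 9, 9, 15, 17, 22, 27, 30, 32, 40, 48
The 2 values of 9 occupy positions 1–2 → each gets rank 1.
J has value 9 → rank 1.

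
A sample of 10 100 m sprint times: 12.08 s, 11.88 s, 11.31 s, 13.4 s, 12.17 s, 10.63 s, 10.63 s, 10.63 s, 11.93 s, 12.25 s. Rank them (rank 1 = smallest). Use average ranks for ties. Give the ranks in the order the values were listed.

Sorted (ascending): 10.63, 10.63, 10.63, 11.31, 11.88, 11.93, 12.08, 12.17, 12.25, 13.4
The 3 values of 10.63 occupy positions 1–3 → average rank 2.

7, 5, 4, 10, 8, 2, 2, 2, 6, 9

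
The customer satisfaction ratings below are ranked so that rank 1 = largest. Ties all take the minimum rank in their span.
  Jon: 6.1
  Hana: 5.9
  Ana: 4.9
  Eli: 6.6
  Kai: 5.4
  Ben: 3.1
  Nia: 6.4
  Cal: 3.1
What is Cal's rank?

Sorted (descending): 6.6, 6.4, 6.1, 5.9, 5.4, 4.9, 3.1, 3.1
The 2 values of 3.1 occupy positions 7–8 → each gets rank 7.
Cal has value 3.1 → rank 7.

7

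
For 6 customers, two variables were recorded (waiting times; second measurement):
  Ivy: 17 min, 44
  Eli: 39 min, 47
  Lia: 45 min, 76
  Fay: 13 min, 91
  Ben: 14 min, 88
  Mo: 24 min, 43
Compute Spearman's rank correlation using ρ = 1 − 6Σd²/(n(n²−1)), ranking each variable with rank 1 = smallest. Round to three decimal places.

-0.486

Ranks of variable 1: 3, 5, 6, 1, 2, 4
Ranks of variable 2: 2, 3, 4, 6, 5, 1
d = r₁ − r₂: 1, 2, 2, -5, -3, 3
d²: 1, 4, 4, 25, 9, 9; Σd² = 52
ρ = 1 − 6·52/(6·35) = 1 − 312/210 = -0.486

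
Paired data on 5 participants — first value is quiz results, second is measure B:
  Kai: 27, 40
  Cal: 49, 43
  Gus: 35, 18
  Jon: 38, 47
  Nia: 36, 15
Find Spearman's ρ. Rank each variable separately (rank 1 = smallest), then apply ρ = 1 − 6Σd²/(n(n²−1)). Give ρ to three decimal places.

0.500

Ranks of variable 1: 1, 5, 2, 4, 3
Ranks of variable 2: 3, 4, 2, 5, 1
d = r₁ − r₂: -2, 1, 0, -1, 2
d²: 4, 1, 0, 1, 4; Σd² = 10
ρ = 1 − 6·10/(5·24) = 1 − 60/120 = 0.500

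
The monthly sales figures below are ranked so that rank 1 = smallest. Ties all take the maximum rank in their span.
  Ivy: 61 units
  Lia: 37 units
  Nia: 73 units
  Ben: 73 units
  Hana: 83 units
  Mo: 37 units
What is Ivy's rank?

3

Sorted (ascending): 37, 37, 61, 73, 73, 83
The 2 values of 37 occupy positions 1–2 → each gets rank 2.
The 2 values of 73 occupy positions 4–5 → each gets rank 5.
Ivy has value 61 units → rank 3.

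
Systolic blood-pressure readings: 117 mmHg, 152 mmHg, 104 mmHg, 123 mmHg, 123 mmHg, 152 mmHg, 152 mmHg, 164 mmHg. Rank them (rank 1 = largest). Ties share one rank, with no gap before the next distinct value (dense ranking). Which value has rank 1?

164

Sorted (descending): 164, 152, 152, 152, 123, 123, 117, 104
The 3 values of 152 share dense rank 2.
The 2 values of 123 share dense rank 3.
Remaining distinct values take the next consecutive integers.
Rank 1 → value 164.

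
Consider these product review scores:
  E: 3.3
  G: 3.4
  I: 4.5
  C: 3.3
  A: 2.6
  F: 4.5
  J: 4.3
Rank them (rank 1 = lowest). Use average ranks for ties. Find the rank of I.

6.5

Sorted (ascending): 2.6, 3.3, 3.3, 3.4, 4.3, 4.5, 4.5
The 2 values of 3.3 occupy positions 2–3 → average rank (2+3)/2 = 2.5.
The 2 values of 4.5 occupy positions 6–7 → average rank (6+7)/2 = 6.5.
I has value 4.5 → rank 6.5.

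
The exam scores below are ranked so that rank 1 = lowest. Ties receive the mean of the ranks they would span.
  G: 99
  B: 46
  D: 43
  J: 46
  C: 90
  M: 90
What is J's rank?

2.5

Sorted (ascending): 43, 46, 46, 90, 90, 99
The 2 values of 46 occupy positions 2–3 → average rank (2+3)/2 = 2.5.
The 2 values of 90 occupy positions 4–5 → average rank (4+5)/2 = 4.5.
J has value 46 → rank 2.5.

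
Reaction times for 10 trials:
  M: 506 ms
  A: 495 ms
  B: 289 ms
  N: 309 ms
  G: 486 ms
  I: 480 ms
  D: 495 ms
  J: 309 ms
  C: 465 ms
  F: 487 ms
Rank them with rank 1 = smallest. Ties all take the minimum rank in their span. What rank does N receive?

Sorted (ascending): 289, 309, 309, 465, 480, 486, 487, 495, 495, 506
The 2 values of 309 occupy positions 2–3 → each gets rank 2.
The 2 values of 495 occupy positions 8–9 → each gets rank 8.
N has value 309 ms → rank 2.

2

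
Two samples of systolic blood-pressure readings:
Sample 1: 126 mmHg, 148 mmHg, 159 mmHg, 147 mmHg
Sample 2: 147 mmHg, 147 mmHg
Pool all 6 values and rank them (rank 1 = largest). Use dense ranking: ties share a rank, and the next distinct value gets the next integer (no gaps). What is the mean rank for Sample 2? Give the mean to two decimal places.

Sorted (descending): 159, 148, 147, 147, 147, 126
The 3 values of 147 share dense rank 3.
Remaining distinct values take the next consecutive integers.
Sample 2 values → pooled ranks: 147→3, 147→3
Mean rank = (3 + 3) / 2 = 3.00

3.00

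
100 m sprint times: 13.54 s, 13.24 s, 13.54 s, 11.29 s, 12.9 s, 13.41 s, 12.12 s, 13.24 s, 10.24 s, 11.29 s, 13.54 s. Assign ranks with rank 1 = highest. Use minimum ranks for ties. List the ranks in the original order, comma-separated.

1, 5, 1, 9, 7, 4, 8, 5, 11, 9, 1

Sorted (descending): 13.54, 13.54, 13.54, 13.41, 13.24, 13.24, 12.9, 12.12, 11.29, 11.29, 10.24
The 3 values of 13.54 occupy positions 1–3 → each gets rank 1.
The 2 values of 13.24 occupy positions 5–6 → each gets rank 5.
The 2 values of 11.29 occupy positions 9–10 → each gets rank 9.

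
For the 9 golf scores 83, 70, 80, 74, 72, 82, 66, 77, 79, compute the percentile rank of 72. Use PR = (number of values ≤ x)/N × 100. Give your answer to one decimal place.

N = 9.
Strictly below 72: 2. Equal to 72: 1.
PR = 3/9 × 100 = 33.3

33.3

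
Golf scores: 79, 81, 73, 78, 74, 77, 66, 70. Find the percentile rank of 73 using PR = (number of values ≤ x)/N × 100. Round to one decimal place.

N = 8.
Strictly below 73: 2. Equal to 73: 1.
PR = 3/8 × 100 = 37.5

37.5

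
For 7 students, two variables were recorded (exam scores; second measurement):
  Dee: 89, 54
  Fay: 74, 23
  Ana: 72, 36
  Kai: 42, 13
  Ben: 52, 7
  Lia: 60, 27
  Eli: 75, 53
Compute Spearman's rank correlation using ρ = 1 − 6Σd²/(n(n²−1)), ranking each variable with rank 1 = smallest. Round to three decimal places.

Ranks of variable 1: 7, 5, 4, 1, 2, 3, 6
Ranks of variable 2: 7, 3, 5, 2, 1, 4, 6
d = r₁ − r₂: 0, 2, -1, -1, 1, -1, 0
d²: 0, 4, 1, 1, 1, 1, 0; Σd² = 8
ρ = 1 − 6·8/(7·48) = 1 − 48/336 = 0.857

0.857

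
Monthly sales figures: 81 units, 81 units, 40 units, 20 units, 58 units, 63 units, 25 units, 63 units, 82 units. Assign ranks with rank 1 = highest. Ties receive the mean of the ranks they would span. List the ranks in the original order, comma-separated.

2.5, 2.5, 7, 9, 6, 4.5, 8, 4.5, 1

Sorted (descending): 82, 81, 81, 63, 63, 58, 40, 25, 20
The 2 values of 81 occupy positions 2–3 → average rank (2+3)/2 = 2.5.
The 2 values of 63 occupy positions 4–5 → average rank (4+5)/2 = 4.5.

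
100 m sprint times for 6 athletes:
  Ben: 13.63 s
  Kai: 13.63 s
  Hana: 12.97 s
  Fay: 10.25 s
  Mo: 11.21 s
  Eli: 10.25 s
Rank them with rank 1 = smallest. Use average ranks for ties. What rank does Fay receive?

1.5

Sorted (ascending): 10.25, 10.25, 11.21, 12.97, 13.63, 13.63
The 2 values of 10.25 occupy positions 1–2 → average rank (1+2)/2 = 1.5.
The 2 values of 13.63 occupy positions 5–6 → average rank (5+6)/2 = 5.5.
Fay has value 10.25 s → rank 1.5.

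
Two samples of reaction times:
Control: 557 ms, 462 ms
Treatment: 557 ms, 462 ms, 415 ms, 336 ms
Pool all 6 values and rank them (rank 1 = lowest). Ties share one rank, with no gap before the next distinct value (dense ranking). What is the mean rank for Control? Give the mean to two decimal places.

Sorted (ascending): 336, 415, 462, 462, 557, 557
The 2 values of 462 share dense rank 3.
The 2 values of 557 share dense rank 4.
Remaining distinct values take the next consecutive integers.
Control values → pooled ranks: 557→4, 462→3
Mean rank = (4 + 3) / 2 = 3.50

3.50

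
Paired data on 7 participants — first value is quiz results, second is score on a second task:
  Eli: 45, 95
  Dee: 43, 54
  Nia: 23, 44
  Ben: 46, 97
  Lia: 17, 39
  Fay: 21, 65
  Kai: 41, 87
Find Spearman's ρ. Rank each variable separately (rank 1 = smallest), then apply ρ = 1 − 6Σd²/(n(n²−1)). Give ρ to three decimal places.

0.821

Ranks of variable 1: 6, 5, 3, 7, 1, 2, 4
Ranks of variable 2: 6, 3, 2, 7, 1, 4, 5
d = r₁ − r₂: 0, 2, 1, 0, 0, -2, -1
d²: 0, 4, 1, 0, 0, 4, 1; Σd² = 10
ρ = 1 − 6·10/(7·48) = 1 − 60/336 = 0.821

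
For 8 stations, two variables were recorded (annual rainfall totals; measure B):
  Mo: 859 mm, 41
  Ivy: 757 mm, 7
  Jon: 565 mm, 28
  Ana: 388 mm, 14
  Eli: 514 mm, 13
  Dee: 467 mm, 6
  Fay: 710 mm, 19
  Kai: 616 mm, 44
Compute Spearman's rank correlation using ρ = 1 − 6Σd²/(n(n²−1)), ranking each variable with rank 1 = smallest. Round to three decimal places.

Ranks of variable 1: 8, 7, 4, 1, 3, 2, 6, 5
Ranks of variable 2: 7, 2, 6, 4, 3, 1, 5, 8
d = r₁ − r₂: 1, 5, -2, -3, 0, 1, 1, -3
d²: 1, 25, 4, 9, 0, 1, 1, 9; Σd² = 50
ρ = 1 − 6·50/(8·63) = 1 − 300/504 = 0.405

0.405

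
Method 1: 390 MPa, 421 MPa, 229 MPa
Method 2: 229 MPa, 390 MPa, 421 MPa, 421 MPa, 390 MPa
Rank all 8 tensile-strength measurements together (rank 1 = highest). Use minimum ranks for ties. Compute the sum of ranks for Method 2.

Sorted (descending): 421, 421, 421, 390, 390, 390, 229, 229
The 3 values of 421 occupy positions 1–3 → each gets rank 1.
The 3 values of 390 occupy positions 4–6 → each gets rank 4.
The 2 values of 229 occupy positions 7–8 → each gets rank 7.
Method 2 values → pooled ranks: 229→7, 390→4, 421→1, 421→1, 390→4
Rank sum = 7 + 4 + 1 + 1 + 4 = 17

17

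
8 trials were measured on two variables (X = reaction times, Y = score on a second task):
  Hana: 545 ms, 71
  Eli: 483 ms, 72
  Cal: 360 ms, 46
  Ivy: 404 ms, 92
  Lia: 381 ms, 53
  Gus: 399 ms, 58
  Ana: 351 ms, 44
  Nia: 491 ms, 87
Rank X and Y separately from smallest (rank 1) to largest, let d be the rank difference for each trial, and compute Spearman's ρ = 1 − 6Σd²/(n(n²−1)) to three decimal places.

Ranks of variable 1: 8, 6, 2, 5, 3, 4, 1, 7
Ranks of variable 2: 5, 6, 2, 8, 3, 4, 1, 7
d = r₁ − r₂: 3, 0, 0, -3, 0, 0, 0, 0
d²: 9, 0, 0, 9, 0, 0, 0, 0; Σd² = 18
ρ = 1 − 6·18/(8·63) = 1 − 108/504 = 0.786

0.786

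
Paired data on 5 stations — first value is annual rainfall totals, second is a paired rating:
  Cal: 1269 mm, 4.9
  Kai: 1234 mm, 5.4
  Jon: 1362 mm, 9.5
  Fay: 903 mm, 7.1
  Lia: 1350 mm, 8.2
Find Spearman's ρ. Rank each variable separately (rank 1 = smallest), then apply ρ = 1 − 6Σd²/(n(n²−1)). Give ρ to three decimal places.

Ranks of variable 1: 3, 2, 5, 1, 4
Ranks of variable 2: 1, 2, 5, 3, 4
d = r₁ − r₂: 2, 0, 0, -2, 0
d²: 4, 0, 0, 4, 0; Σd² = 8
ρ = 1 − 6·8/(5·24) = 1 − 48/120 = 0.600

0.600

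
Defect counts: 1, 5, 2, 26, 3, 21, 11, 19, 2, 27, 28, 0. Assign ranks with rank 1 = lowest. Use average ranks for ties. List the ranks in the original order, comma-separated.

Sorted (ascending): 0, 1, 2, 2, 3, 5, 11, 19, 21, 26, 27, 28
The 2 values of 2 occupy positions 3–4 → average rank (3+4)/2 = 3.5.

2, 6, 3.5, 10, 5, 9, 7, 8, 3.5, 11, 12, 1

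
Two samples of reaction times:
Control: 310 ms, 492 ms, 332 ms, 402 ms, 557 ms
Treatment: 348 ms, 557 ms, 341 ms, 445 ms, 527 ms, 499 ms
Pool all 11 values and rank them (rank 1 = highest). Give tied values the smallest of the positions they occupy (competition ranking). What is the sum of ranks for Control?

34

Sorted (descending): 557, 557, 527, 499, 492, 445, 402, 348, 341, 332, 310
The 2 values of 557 occupy positions 1–2 → each gets rank 1.
Control values → pooled ranks: 310→11, 492→5, 332→10, 402→7, 557→1
Rank sum = 11 + 5 + 10 + 7 + 1 = 34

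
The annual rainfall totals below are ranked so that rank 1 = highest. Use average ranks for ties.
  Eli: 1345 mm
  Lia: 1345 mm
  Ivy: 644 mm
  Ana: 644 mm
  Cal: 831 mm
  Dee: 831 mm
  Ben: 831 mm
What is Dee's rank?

Sorted (descending): 1345, 1345, 831, 831, 831, 644, 644
The 2 values of 1345 occupy positions 1–2 → average rank (1+2)/2 = 1.5.
The 3 values of 831 occupy positions 3–5 → average rank 4.
The 2 values of 644 occupy positions 6–7 → average rank (6+7)/2 = 6.5.
Dee has value 831 mm → rank 4.

4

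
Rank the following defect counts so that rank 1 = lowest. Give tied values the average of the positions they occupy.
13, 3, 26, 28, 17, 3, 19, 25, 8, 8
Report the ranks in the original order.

5, 1.5, 9, 10, 6, 1.5, 7, 8, 3.5, 3.5

Sorted (ascending): 3, 3, 8, 8, 13, 17, 19, 25, 26, 28
The 2 values of 3 occupy positions 1–2 → average rank (1+2)/2 = 1.5.
The 2 values of 8 occupy positions 3–4 → average rank (3+4)/2 = 3.5.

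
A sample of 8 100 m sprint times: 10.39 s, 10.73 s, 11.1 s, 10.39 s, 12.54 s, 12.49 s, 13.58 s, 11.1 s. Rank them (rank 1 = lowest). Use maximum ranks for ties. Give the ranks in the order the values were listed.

Sorted (ascending): 10.39, 10.39, 10.73, 11.1, 11.1, 12.49, 12.54, 13.58
The 2 values of 10.39 occupy positions 1–2 → each gets rank 2.
The 2 values of 11.1 occupy positions 4–5 → each gets rank 5.

2, 3, 5, 2, 7, 6, 8, 5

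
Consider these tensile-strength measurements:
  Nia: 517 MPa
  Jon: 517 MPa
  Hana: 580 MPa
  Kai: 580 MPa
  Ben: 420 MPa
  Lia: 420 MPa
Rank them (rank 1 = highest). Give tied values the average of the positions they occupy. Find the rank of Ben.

Sorted (descending): 580, 580, 517, 517, 420, 420
The 2 values of 580 occupy positions 1–2 → average rank (1+2)/2 = 1.5.
The 2 values of 517 occupy positions 3–4 → average rank (3+4)/2 = 3.5.
The 2 values of 420 occupy positions 5–6 → average rank (5+6)/2 = 5.5.
Ben has value 420 MPa → rank 5.5.

5.5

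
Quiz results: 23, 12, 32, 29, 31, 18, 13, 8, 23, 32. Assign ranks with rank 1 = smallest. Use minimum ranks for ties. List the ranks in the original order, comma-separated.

5, 2, 9, 7, 8, 4, 3, 1, 5, 9

Sorted (ascending): 8, 12, 13, 18, 23, 23, 29, 31, 32, 32
The 2 values of 23 occupy positions 5–6 → each gets rank 5.
The 2 values of 32 occupy positions 9–10 → each gets rank 9.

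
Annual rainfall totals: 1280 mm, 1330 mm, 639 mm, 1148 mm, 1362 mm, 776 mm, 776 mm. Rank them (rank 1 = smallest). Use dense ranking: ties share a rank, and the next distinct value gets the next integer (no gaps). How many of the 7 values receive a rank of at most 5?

6

Sorted (ascending): 639, 776, 776, 1148, 1280, 1330, 1362
The 2 values of 776 share dense rank 2.
Remaining distinct values take the next consecutive integers.
Ranks ≤ 5: {1, 2, 2, 3, 4, 5} → 6 values.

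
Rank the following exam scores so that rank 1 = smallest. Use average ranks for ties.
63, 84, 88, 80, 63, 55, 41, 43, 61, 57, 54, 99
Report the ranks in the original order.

7.5, 10, 11, 9, 7.5, 4, 1, 2, 6, 5, 3, 12

Sorted (ascending): 41, 43, 54, 55, 57, 61, 63, 63, 80, 84, 88, 99
The 2 values of 63 occupy positions 7–8 → average rank (7+8)/2 = 7.5.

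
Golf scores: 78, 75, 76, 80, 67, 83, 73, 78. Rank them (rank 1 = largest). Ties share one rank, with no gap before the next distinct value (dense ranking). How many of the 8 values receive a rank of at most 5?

Sorted (descending): 83, 80, 78, 78, 76, 75, 73, 67
The 2 values of 78 share dense rank 3.
Remaining distinct values take the next consecutive integers.
Ranks ≤ 5: {1, 2, 3, 3, 4, 5} → 6 values.

6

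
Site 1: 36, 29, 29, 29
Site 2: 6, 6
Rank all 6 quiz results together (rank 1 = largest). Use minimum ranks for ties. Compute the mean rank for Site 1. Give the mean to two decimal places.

Sorted (descending): 36, 29, 29, 29, 6, 6
The 3 values of 29 occupy positions 2–4 → each gets rank 2.
The 2 values of 6 occupy positions 5–6 → each gets rank 5.
Site 1 values → pooled ranks: 36→1, 29→2, 29→2, 29→2
Mean rank = (1 + 2 + 2 + 2) / 4 = 1.75

1.75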